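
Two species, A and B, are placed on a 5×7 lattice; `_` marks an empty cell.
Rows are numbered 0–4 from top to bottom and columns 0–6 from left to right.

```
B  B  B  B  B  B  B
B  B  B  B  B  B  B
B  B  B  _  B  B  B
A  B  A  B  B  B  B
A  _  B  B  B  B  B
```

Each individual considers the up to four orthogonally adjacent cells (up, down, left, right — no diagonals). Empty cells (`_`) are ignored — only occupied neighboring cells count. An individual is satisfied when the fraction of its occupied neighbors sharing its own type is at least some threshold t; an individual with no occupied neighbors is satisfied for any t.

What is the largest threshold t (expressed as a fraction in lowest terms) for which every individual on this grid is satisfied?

Row 0: (0,0)B 2/2 · (0,1)B 3/3 · (0,2)B 3/3 · (0,3)B 3/3 · (0,4)B 3/3 · (0,5)B 3/3 · (0,6)B 2/2
Row 1: (1,0)B 3/3 · (1,1)B 4/4 · (1,2)B 4/4 · (1,3)B 3/3 · (1,4)B 4/4 · (1,5)B 4/4 · (1,6)B 3/3
Row 2: (2,0)B 2/3 · (2,1)B 4/4 · (2,2)B 2/3 · (2,4)B 3/3 · (2,5)B 4/4 · (2,6)B 3/3
Row 3: (3,0)A 1/3 · (3,1)B 1/3 · (3,2)A 0/4 · (3,3)B 2/3 · (3,4)B 4/4 · (3,5)B 4/4 · (3,6)B 3/3
Row 4: (4,0)A 1/1 · (4,2)B 1/2 · (4,3)B 3/3 · (4,4)B 3/3 · (4,5)B 3/3 · (4,6)B 2/2
The smallest same-type fraction is 0/4 at (3,2), which reduces to 0/1. Any threshold above that leaves this individual unsatisfied.

0/1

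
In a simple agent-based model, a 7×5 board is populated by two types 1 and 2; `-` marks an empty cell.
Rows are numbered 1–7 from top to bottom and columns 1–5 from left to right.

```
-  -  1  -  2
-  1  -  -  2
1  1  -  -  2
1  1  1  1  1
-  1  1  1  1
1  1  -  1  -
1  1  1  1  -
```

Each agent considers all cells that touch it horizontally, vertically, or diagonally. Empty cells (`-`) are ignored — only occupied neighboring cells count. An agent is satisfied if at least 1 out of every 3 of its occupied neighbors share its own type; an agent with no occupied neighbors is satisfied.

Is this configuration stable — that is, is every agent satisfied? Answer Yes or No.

(1,3)1 1/1 ok
(1,5)2 1/1 ok
(2,2)1 3/3 ok
(2,5)2 2/2 ok
(3,1)1 4/4 ok
(3,2)1 5/5 ok
(3,5)2 1/3 ok
(4,1)1 4/4 ok
(4,2)1 6/6 ok
(4,3)1 6/6 ok
(4,4)1 5/6 ok
(4,5)1 3/4 ok
(5,2)1 6/6 ok
(5,3)1 7/7 ok
(5,4)1 6/6 ok
(5,5)1 4/4 ok
(6,1)1 4/4 ok
(6,2)1 6/6 ok
(6,4)1 5/5 ok
(7,1)1 3/3 ok
(7,2)1 4/4 ok
(7,3)1 4/4 ok
(7,4)1 2/2 ok
All meet the threshold, so the configuration is stable.

Yes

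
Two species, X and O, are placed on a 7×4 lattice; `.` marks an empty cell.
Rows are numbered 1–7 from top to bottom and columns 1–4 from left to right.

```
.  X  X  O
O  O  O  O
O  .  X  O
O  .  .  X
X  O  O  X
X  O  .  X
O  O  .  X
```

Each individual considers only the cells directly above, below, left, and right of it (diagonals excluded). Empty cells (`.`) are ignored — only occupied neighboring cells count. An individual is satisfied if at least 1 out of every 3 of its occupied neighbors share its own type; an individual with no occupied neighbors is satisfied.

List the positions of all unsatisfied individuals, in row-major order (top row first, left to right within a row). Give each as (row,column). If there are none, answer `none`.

(3,3)

(1,2)X 1/2 ✓
(1,3)X 1/3 ✓
(1,4)O 1/2 ✓
(2,1)O 2/2 ✓
(2,2)O 2/3 ✓
(2,3)O 2/4 ✓
(2,4)O 3/3 ✓
(3,1)O 2/2 ✓
(3,3)X 0/2 ✗
(3,4)O 1/3 ✓
(4,1)O 1/2 ✓
(4,4)X 1/2 ✓
(5,1)X 1/3 ✓
(5,2)O 2/3 ✓
(5,3)O 1/2 ✓
(5,4)X 2/3 ✓
(6,1)X 1/3 ✓
(6,2)O 2/3 ✓
(6,4)X 2/2 ✓
(7,1)O 1/2 ✓
(7,2)O 2/2 ✓
(7,4)X 1/1 ✓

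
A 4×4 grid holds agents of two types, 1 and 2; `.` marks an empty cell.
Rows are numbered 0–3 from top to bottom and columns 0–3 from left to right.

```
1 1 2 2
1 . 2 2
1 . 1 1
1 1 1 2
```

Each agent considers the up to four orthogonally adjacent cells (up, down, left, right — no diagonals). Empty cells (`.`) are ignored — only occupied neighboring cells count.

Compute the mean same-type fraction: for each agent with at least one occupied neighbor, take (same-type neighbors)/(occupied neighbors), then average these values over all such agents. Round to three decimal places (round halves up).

Row 0: (0,0)1 2/2 · (0,1)1 1/2 · (0,2)2 2/3 · (0,3)2 2/2
Row 1: (1,0)1 2/2 · (1,2)2 2/3 · (1,3)2 2/3
Row 2: (2,0)1 2/2 · (2,2)1 2/3 · (2,3)1 1/3
Row 3: (3,0)1 2/2 · (3,1)1 2/2 · (3,2)1 2/3 · (3,3)2 0/2
Sum over 14 agents: 2/2 + 1/2 + 2/3 + 2/2 + 2/2 + 2/3 + 2/3 + 2/2 + 2/3 + 1/3 + 2/2 + 2/2 + 2/3 + 0/2 = 61/6; mean = 61/6 ÷ 14 = 61/84 = 0.726190… → 0.726.

0.726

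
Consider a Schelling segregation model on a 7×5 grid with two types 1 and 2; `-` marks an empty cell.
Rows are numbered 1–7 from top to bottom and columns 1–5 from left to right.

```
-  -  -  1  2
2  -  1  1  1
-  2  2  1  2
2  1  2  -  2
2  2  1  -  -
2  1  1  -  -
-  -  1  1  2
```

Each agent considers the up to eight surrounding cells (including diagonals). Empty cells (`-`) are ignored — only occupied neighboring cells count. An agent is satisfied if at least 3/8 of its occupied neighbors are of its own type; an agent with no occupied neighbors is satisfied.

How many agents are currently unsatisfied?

5

(1,4)1 3/4 ok
(1,5)2 0/3 unhappy
(2,1)2 1/1 ok
(2,3)1 3/5 ok
(2,4)1 4/7 ok
(2,5)1 3/5 ok
(3,2)2 4/6 ok
(3,3)2 2/6 unhappy
(3,4)1 3/7 ok
(3,5)2 1/4 unhappy
(4,1)2 3/4 ok
(4,2)1 1/7 unhappy
(4,3)2 3/6 ok
(4,5)2 1/2 ok
(5,1)2 3/5 ok
(5,2)2 4/8 ok
(5,3)1 3/5 ok
(6,1)2 2/3 ok
(6,2)1 3/6 ok
(6,3)1 4/5 ok
(7,3)1 3/3 ok
(7,4)1 2/3 ok
(7,5)2 0/1 unhappy
Unsatisfied: (1,5), (3,3), (3,5), (4,2), (7,5) — 5 in total.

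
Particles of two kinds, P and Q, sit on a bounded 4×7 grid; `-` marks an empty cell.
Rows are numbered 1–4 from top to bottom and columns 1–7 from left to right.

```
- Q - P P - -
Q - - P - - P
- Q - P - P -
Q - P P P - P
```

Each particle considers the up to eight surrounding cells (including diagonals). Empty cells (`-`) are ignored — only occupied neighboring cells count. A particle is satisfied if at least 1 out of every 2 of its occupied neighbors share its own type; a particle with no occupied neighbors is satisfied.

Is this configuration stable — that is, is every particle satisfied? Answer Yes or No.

(1,2)Q 1/1 ok
(1,4)P 2/2 ok
(1,5)P 2/2 ok
(2,1)Q 2/2 ok
(2,4)P 3/3 ok
(2,7)P 1/1 ok
(3,2)Q 2/3 ok
(3,4)P 4/4 ok
(3,6)P 3/3 ok
(4,1)Q 1/1 ok
(4,3)P 2/3 ok
(4,4)P 3/3 ok
(4,5)P 3/3 ok
(4,7)P 1/1 ok
All meet the threshold, so the configuration is stable.

Yes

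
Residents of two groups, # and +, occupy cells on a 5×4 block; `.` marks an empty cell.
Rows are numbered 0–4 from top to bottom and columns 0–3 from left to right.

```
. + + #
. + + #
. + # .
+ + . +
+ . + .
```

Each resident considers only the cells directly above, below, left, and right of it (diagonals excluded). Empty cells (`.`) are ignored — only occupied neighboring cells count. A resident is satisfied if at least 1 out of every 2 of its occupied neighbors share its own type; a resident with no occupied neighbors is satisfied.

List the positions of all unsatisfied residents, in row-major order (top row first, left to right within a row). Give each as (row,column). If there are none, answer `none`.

(2,2)

(0,1)+ 2/2 ✓
(0,2)+ 2/3 ✓
(0,3)# 1/2 ✓
(1,1)+ 3/3 ✓
(1,2)+ 2/4 ✓
(1,3)# 1/2 ✓
(2,1)+ 2/3 ✓
(2,2)# 0/2 ✗
(3,0)+ 2/2 ✓
(3,1)+ 2/2 ✓
(3,3)+ 0/0 ✓
(4,0)+ 1/1 ✓
(4,2)+ 0/0 ✓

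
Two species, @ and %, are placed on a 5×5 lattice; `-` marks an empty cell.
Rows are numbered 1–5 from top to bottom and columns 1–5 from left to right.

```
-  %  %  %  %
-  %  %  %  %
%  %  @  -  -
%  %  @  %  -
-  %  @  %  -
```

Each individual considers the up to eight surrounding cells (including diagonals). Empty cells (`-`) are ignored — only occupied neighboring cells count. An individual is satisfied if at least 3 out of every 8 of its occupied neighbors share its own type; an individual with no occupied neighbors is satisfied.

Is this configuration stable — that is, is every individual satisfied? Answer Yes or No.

(1,2)% 3/3 ✓
(1,3)% 5/5 ✓
(1,4)% 5/5 ✓
(1,5)% 3/3 ✓
(2,2)% 5/6 ✓
(2,3)% 6/7 ✓
(2,4)% 5/6 ✓
(2,5)% 3/3 ✓
(3,1)% 4/4 ✓
(3,2)% 5/7 ✓
(3,3)@ 1/7 ✗
(4,1)% 4/4 ✓
(4,2)% 4/7 ✓
(4,3)@ 2/7 ✗
(4,4)% 1/4 ✗
(5,2)% 2/4 ✓
(5,3)@ 1/5 ✗
(5,4)% 1/3 ✗
For instance (3,3) has only 1/7 same-type neighbors, below 3/8.

No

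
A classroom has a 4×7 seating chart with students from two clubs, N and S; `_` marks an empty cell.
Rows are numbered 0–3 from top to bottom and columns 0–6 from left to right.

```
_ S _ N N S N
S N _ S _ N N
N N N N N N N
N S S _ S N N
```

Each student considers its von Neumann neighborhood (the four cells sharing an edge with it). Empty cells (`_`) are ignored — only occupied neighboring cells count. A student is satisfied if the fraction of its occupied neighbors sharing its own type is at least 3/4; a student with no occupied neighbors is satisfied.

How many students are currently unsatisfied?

18

Row 0: (0,1)S 0/1 not · (0,3)N 1/2 not · (0,4)N 1/2 not · (0,5)S 0/3 not · (0,6)N 1/2 not
Row 1: (1,0)S 0/2 not · (1,1)N 1/3 not · (1,3)S 0/2 not · (1,5)N 2/3 not · (1,6)N 3/3 satisfied
Row 2: (2,0)N 2/3 not · (2,1)N 3/4 satisfied · (2,2)N 2/3 not · (2,3)N 2/3 not · (2,4)N 2/3 not · (2,5)N 4/4 satisfied · (2,6)N 3/3 satisfied
Row 3: (3,0)N 1/2 not · (3,1)S 1/3 not · (3,2)S 1/2 not · (3,4)S 0/2 not · (3,5)N 2/3 not · (3,6)N 2/2 satisfied
Unsatisfied: (0,1), (0,3), (0,4), (0,5), (0,6), (1,0), (1,1), (1,3), (1,5), (2,0), (2,2), (2,3), (2,4), (3,0), (3,1), (3,2), (3,4), (3,5) — 18 in total.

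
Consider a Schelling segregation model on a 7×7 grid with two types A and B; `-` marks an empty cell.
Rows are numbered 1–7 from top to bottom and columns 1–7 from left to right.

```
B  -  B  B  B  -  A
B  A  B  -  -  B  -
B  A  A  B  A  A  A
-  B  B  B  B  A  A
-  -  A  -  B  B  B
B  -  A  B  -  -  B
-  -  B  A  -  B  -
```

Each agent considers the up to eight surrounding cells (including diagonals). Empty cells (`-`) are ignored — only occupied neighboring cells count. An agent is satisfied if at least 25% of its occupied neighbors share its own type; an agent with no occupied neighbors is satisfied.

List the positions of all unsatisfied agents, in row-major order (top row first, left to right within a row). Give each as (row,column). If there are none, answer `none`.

Row 1: (1,1)B 1/2 ✓ · (1,3)B 2/3 ✓ · (1,4)B 3/3 ✓ · (1,5)B 2/2 ✓ · (1,7)A 0/1 ✗
Row 2: (2,1)B 2/4 ✓ · (2,2)A 2/7 ✓ · (2,3)B 3/6 ✓ · (2,6)B 1/5 ✗
Row 3: (3,1)B 2/4 ✓ · (3,2)A 2/7 ✓ · (3,3)A 2/7 ✓ · (3,4)B 4/6 ✓ · (3,5)A 2/6 ✓ · (3,6)A 4/6 ✓ · (3,7)A 3/4 ✓
Row 4: (4,2)B 2/5 ✓ · (4,3)B 3/6 ✓ · (4,4)B 4/7 ✓ · (4,5)B 4/7 ✓ · (4,6)A 4/8 ✓ · (4,7)A 3/5 ✓
Row 5: (5,3)A 1/5 ✗ · (5,5)B 4/5 ✓ · (5,6)B 4/6 ✓ · (5,7)B 2/4 ✓
Row 6: (6,1)B 0/0 ✓ · (6,3)A 2/4 ✓ · (6,4)B 2/5 ✓ · (6,7)B 3/3 ✓
Row 7: (7,3)B 1/3 ✓ · (7,4)A 1/3 ✓ · (7,6)B 1/1 ✓

(1,7), (2,6), (5,3)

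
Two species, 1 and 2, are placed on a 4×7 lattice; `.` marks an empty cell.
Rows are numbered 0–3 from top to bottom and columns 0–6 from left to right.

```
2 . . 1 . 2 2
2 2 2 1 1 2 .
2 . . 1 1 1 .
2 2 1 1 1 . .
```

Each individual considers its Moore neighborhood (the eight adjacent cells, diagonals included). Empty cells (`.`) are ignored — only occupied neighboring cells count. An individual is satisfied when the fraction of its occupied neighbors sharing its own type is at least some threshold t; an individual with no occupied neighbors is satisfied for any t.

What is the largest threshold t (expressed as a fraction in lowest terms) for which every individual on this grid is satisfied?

(0,0)2 2/2
(0,3)1 2/3
(0,5)2 2/3
(0,6)2 2/2
(1,0)2 3/3
(1,1)2 4/4
(1,2)2 1/4
(1,3)1 4/5
(1,4)1 5/7
(1,5)2 2/5
(2,0)2 4/4
(2,3)1 6/7
(2,4)1 6/7
(2,5)1 3/4
(3,0)2 2/2
(3,1)2 2/3
(3,2)1 2/3
(3,3)1 4/4
(3,4)1 4/4
The smallest same-type fraction is 1/4 at (1,2), which reduces to 1/4. Any threshold above that leaves this individual unsatisfied.

1/4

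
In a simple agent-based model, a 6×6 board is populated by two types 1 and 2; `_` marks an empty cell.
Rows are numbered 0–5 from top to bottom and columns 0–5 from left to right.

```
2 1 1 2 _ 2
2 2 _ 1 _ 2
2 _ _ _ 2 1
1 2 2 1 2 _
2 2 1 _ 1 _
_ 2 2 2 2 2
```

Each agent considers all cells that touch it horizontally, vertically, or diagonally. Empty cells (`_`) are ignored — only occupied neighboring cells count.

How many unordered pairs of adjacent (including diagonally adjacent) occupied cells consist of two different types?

Scan each occupied cell's neighbors to the right and below (and the two forward diagonals) so each pair is counted once.
From row 0: 6 unlike of 11 pairs (running 6/11).
From row 1: 2 unlike of 6 pairs (running 8/17).
From row 2: 4 unlike of 6 pairs (running 12/23).
From row 3: 8 unlike of 14 pairs (running 20/37).
From row 4: 7 unlike of 11 pairs (running 27/48).
From row 5: 0 unlike of 4 pairs (running 27/52).
Total adjacent occupied pairs: 52; unlike-type pairs: 27.

27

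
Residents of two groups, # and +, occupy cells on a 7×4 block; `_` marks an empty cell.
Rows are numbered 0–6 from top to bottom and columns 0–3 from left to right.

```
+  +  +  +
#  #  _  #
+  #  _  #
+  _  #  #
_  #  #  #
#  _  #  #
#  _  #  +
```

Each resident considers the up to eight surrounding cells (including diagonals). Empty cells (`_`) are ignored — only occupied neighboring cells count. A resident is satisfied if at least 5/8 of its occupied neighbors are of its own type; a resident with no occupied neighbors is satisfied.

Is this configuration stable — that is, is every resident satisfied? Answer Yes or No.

(0,0)+ 1/3 ✗
(0,1)+ 2/4 ✗
(0,2)+ 2/4 ✗
(0,3)+ 1/2 ✗
(1,0)# 2/5 ✗
(1,1)# 2/6 ✗
(1,3)# 1/3 ✗
(2,0)+ 1/4 ✗
(2,1)# 3/5 ✗
(2,3)# 3/3 ✓
(3,0)+ 1/3 ✗
(3,2)# 6/6 ✓
(3,3)# 4/4 ✓
(4,1)# 4/5 ✓
(4,2)# 6/6 ✓
(4,3)# 5/5 ✓
(5,0)# 2/2 ✓
(5,2)# 5/6 ✓
(5,3)# 4/5 ✓
(6,0)# 1/1 ✓
(6,2)# 2/3 ✓
(6,3)+ 0/3 ✗
For instance (0,0) has only 1/3 same-type neighbors, below 5/8.

No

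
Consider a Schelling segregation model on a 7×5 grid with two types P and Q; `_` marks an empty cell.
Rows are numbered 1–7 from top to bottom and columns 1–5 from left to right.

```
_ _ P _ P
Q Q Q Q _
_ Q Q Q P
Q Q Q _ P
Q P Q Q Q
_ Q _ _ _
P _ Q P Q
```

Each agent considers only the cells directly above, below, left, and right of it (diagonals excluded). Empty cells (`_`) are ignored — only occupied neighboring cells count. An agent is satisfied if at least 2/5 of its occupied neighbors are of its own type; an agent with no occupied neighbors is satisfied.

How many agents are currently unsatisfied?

Row 1: (1,3)P 0/1 ✗ · (1,5)P 0/0 ✓
Row 2: (2,1)Q 1/1 ✓ · (2,2)Q 3/3 ✓ · (2,3)Q 3/4 ✓ · (2,4)Q 2/2 ✓
Row 3: (3,2)Q 3/3 ✓ · (3,3)Q 4/4 ✓ · (3,4)Q 2/3 ✓ · (3,5)P 1/2 ✓
Row 4: (4,1)Q 2/2 ✓ · (4,2)Q 3/4 ✓ · (4,3)Q 3/3 ✓ · (4,5)P 1/2 ✓
Row 5: (5,1)Q 1/2 ✓ · (5,2)P 0/4 ✗ · (5,3)Q 2/3 ✓ · (5,4)Q 2/2 ✓ · (5,5)Q 1/2 ✓
Row 6: (6,2)Q 0/1 ✗
Row 7: (7,1)P 0/0 ✓ · (7,3)Q 0/1 ✗ · (7,4)P 0/2 ✗ · (7,5)Q 0/1 ✗
Unsatisfied: (1,3), (5,2), (6,2), (7,3), (7,4), (7,5) — 6 in total.

6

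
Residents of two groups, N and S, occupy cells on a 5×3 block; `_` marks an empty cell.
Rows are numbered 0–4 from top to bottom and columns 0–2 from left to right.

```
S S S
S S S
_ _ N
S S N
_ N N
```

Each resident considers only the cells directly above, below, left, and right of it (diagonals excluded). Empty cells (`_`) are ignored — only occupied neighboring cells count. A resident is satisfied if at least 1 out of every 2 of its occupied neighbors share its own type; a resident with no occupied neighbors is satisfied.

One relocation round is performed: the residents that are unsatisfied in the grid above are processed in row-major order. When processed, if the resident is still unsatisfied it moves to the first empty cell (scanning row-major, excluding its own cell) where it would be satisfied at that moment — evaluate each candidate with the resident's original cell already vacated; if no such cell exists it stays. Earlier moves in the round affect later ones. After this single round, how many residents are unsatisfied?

Initially unsatisfied (in order): (3,1).
  (3,1) → (2,0).
Resulting grid:
S S S
S S S
S _ N
S _ N
_ N N
All satisfied now.

0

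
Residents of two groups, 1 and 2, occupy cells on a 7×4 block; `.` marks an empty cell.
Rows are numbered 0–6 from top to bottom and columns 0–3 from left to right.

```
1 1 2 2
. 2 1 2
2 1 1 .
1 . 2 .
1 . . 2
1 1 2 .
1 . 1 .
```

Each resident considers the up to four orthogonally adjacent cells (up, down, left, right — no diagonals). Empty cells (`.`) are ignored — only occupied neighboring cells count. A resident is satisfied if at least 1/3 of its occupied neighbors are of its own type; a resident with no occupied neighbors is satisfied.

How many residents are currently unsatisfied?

6

(0,0)1 1/1 satisfied
(0,1)1 1/3 satisfied
(0,2)2 1/3 satisfied
(0,3)2 2/2 satisfied
(1,1)2 0/3 not
(1,2)1 1/4 not
(1,3)2 1/2 satisfied
(2,0)2 0/2 not
(2,1)1 1/3 satisfied
(2,2)1 2/3 satisfied
(3,0)1 1/2 satisfied
(3,2)2 0/1 not
(4,0)1 2/2 satisfied
(4,3)2 0/0 satisfied
(5,0)1 3/3 satisfied
(5,1)1 1/2 satisfied
(5,2)2 0/2 not
(6,0)1 1/1 satisfied
(6,2)1 0/1 not
Unsatisfied: (1,1), (1,2), (2,0), (3,2), (5,2), (6,2) — 6 in total.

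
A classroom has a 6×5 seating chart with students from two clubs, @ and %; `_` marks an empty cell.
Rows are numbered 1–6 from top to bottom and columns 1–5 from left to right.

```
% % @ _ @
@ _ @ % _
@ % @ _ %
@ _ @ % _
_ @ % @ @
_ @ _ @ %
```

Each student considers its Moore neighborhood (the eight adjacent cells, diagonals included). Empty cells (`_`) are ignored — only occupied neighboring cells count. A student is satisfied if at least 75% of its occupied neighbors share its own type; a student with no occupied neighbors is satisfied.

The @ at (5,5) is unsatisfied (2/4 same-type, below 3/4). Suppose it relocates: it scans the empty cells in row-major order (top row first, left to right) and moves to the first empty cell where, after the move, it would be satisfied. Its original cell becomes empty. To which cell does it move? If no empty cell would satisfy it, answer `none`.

Vacating (5,5). Empty cells in order:
  (1,4): 3/4 same-type → satisfied — stop here.

(1,4)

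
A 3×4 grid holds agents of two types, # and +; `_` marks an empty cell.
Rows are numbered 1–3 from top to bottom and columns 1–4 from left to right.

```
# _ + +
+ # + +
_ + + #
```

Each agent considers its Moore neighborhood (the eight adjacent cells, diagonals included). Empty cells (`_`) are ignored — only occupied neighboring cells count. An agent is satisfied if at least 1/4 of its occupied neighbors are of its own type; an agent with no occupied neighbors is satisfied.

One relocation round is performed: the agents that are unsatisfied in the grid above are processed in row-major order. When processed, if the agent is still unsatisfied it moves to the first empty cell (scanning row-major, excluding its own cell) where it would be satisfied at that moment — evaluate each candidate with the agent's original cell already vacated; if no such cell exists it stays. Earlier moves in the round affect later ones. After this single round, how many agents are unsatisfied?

Initially unsatisfied (in order): (2,2), (3,4).
  (2,2) → (1,2).
  (3,4) → (2,2).
Resulting grid:
# # + +
+ # + +
_ + + _
All satisfied now.

0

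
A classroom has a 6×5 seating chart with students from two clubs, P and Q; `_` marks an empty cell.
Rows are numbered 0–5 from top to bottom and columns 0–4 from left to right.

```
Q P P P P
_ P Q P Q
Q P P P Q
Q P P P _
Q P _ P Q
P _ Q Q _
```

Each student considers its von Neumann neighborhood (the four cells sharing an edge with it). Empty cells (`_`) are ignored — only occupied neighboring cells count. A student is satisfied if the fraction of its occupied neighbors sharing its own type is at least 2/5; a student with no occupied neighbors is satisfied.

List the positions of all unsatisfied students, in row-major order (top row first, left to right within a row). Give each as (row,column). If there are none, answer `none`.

(0,0)Q 0/1 not
(0,1)P 2/3 satisfied
(0,2)P 2/3 satisfied
(0,3)P 3/3 satisfied
(0,4)P 1/2 satisfied
(1,1)P 2/3 satisfied
(1,2)Q 0/4 not
(1,3)P 2/4 satisfied
(1,4)Q 1/3 not
(2,0)Q 1/2 satisfied
(2,1)P 3/4 satisfied
(2,2)P 3/4 satisfied
(2,3)P 3/4 satisfied
(2,4)Q 1/2 satisfied
(3,0)Q 2/3 satisfied
(3,1)P 3/4 satisfied
(3,2)P 3/3 satisfied
(3,3)P 3/3 satisfied
(4,0)Q 1/3 not
(4,1)P 1/2 satisfied
(4,3)P 1/3 not
(4,4)Q 0/1 not
(5,0)P 0/1 not
(5,2)Q 1/1 satisfied
(5,3)Q 1/2 satisfied

(0,0), (1,2), (1,4), (4,0), (4,3), (4,4), (5,0)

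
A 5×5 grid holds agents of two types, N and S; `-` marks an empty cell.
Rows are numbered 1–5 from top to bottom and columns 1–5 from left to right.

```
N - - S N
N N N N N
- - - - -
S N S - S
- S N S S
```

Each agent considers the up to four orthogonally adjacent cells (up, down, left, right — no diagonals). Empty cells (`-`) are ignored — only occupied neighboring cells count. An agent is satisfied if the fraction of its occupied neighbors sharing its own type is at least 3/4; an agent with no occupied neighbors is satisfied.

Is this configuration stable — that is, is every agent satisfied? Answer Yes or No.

Row 1: (1,1)N 1/1 ✓ · (1,4)S 0/2 ✗ · (1,5)N 1/2 ✗
Row 2: (2,1)N 2/2 ✓ · (2,2)N 2/2 ✓ · (2,3)N 2/2 ✓ · (2,4)N 2/3 ✗ · (2,5)N 2/2 ✓
Row 4: (4,1)S 0/1 ✗ · (4,2)N 0/3 ✗ · (4,3)S 0/2 ✗ · (4,5)S 1/1 ✓
Row 5: (5,2)S 0/2 ✗ · (5,3)N 0/3 ✗ · (5,4)S 1/2 ✗ · (5,5)S 2/2 ✓
For instance (1,4) has only 0/2 same-type neighbors, below 3/4.

No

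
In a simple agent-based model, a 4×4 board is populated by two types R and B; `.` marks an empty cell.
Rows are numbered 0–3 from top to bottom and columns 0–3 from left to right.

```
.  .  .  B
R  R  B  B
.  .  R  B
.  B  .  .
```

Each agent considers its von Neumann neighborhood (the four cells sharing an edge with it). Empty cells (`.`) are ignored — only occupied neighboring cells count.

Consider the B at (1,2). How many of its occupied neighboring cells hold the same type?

Occupied neighbors of (1,2): (2,2)=R, (1,1)=R, (1,3)=B.
Same type (B): 1 of 3.

1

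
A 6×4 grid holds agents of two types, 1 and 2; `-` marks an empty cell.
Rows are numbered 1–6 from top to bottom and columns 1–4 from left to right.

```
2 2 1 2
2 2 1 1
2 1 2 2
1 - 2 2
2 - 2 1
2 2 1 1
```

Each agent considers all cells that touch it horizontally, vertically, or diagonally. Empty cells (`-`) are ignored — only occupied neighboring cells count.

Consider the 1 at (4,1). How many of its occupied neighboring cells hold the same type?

Occupied neighbors of (4,1): (3,1)=2, (3,2)=1, (5,1)=2.
Same type (1): 1 of 3.

1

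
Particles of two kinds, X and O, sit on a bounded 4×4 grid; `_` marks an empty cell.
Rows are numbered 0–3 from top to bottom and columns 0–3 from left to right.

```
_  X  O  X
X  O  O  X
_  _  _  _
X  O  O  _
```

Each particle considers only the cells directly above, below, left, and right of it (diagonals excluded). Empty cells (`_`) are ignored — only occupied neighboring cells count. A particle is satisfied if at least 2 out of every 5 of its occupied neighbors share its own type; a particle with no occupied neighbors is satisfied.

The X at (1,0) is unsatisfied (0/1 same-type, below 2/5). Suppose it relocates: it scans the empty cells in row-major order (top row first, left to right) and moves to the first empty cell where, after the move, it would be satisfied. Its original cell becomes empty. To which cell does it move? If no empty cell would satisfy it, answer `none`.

(0,0)

Vacating (1,0). Empty cells in order:
  (0,0): 1/1 same-type → satisfied — stop here.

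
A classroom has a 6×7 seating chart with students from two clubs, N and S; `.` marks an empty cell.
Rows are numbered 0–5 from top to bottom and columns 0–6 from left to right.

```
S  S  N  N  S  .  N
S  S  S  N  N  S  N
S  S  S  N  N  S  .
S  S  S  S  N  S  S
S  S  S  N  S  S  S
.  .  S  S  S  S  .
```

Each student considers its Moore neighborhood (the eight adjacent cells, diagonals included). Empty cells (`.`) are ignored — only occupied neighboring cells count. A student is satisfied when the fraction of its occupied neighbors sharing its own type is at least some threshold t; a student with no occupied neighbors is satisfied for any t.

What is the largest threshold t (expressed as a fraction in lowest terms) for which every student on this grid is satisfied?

Row 0: (0,0)S 3/3 · (0,1)S 4/5 · (0,2)N 2/5 · (0,3)N 3/5 · (0,4)S 1/4 · (0,6)N 1/2
Row 1: (1,0)S 5/5 · (1,1)S 7/8 · (1,2)S 4/8 · (1,3)N 5/8 · (1,4)N 4/7 · (1,5)S 2/6 · (1,6)N 1/3
Row 2: (2,0)S 5/5 · (2,1)S 8/8 · (2,2)S 6/8 · (2,3)N 4/8 · (2,4)N 4/8 · (2,5)S 3/7
Row 3: (3,0)S 5/5 · (3,1)S 8/8 · (3,2)S 6/8 · (3,3)S 4/8 · (3,4)N 3/8 · (3,5)S 5/7 · (3,6)S 4/4
Row 4: (4,0)S 3/3 · (4,1)S 6/6 · (4,2)S 6/7 · (4,3)N 1/8 · (4,4)S 6/8 · (4,5)S 6/7 · (4,6)S 4/4
Row 5: (5,2)S 3/4 · (5,3)S 4/5 · (5,4)S 4/5 · (5,5)S 4/4
The smallest same-type fraction is 1/8 at (4,3), which reduces to 1/8. Any threshold above that leaves this student unsatisfied.

1/8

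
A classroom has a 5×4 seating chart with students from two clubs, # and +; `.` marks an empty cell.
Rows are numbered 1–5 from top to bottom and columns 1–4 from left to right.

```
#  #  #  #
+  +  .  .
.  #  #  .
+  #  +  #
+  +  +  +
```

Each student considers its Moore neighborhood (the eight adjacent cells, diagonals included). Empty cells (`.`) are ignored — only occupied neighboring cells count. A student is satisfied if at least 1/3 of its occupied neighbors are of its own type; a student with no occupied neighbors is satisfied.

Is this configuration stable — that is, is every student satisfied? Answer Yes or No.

(1,1)# 1/3 satisfied
(1,2)# 2/4 satisfied
(1,3)# 2/3 satisfied
(1,4)# 1/1 satisfied
(2,1)+ 1/4 not
(2,2)+ 1/6 not
(3,2)# 2/6 satisfied
(3,3)# 3/5 satisfied
(4,1)+ 2/4 satisfied
(4,2)# 2/7 not
(4,3)+ 3/7 satisfied
(4,4)# 1/4 not
(5,1)+ 2/3 satisfied
(5,2)+ 4/5 satisfied
(5,3)+ 3/5 satisfied
(5,4)+ 2/3 satisfied
For instance (2,1) has only 1/4 same-type neighbors, below 1/3.

No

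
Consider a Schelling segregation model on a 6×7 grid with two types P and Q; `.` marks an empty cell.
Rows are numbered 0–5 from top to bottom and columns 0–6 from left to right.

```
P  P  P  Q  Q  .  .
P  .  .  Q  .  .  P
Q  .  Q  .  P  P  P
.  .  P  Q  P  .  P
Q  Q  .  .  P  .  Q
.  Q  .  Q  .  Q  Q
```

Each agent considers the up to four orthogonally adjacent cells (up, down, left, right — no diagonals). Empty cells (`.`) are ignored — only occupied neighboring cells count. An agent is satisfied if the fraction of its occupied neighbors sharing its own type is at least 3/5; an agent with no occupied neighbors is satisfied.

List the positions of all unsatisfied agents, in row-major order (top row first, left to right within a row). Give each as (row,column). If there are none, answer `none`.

(0,0)P 2/2 ✓
(0,1)P 2/2 ✓
(0,2)P 1/2 ✗
(0,3)Q 2/3 ✓
(0,4)Q 1/1 ✓
(1,0)P 1/2 ✗
(1,3)Q 1/1 ✓
(1,6)P 1/1 ✓
(2,0)Q 0/1 ✗
(2,2)Q 0/1 ✗
(2,4)P 2/2 ✓
(2,5)P 2/2 ✓
(2,6)P 3/3 ✓
(3,2)P 0/2 ✗
(3,3)Q 0/2 ✗
(3,4)P 2/3 ✓
(3,6)P 1/2 ✗
(4,0)Q 1/1 ✓
(4,1)Q 2/2 ✓
(4,4)P 1/1 ✓
(4,6)Q 1/2 ✗
(5,1)Q 1/1 ✓
(5,3)Q 0/0 ✓
(5,5)Q 1/1 ✓
(5,6)Q 2/2 ✓

(0,2), (1,0), (2,0), (2,2), (3,2), (3,3), (3,6), (4,6)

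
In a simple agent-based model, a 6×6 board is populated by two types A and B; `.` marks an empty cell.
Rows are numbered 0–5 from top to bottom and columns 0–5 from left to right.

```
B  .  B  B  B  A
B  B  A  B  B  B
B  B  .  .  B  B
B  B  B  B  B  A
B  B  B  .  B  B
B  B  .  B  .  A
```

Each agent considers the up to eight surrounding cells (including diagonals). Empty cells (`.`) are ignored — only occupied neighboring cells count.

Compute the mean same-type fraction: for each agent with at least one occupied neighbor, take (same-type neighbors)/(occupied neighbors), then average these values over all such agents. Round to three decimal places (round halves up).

0.773

Row 0: (0,0)B 2/2 · (0,2)B 3/4 · (0,3)B 4/5 · (0,4)B 4/5 · (0,5)A 0/3
Row 1: (1,0)B 4/4 · (1,1)B 5/6 · (1,2)A 0/5 · (1,3)B 5/6 · (1,4)B 6/7 · (1,5)B 4/5
Row 2: (2,0)B 5/5 · (2,1)B 6/7 · (2,4)B 6/7 · (2,5)B 4/5
Row 3: (3,0)B 5/5 · (3,1)B 7/7 · (3,2)B 5/5 · (3,3)B 5/5 · (3,4)B 5/6 · (3,5)A 0/5
Row 4: (4,0)B 5/5 · (4,1)B 7/7 · (4,2)B 6/6 · (4,4)B 4/6 · (4,5)B 2/4
Row 5: (5,0)B 3/3 · (5,1)B 4/4 · (5,3)B 2/2 · (5,5)A 0/2
Sum over 30 agents: 2/2 + 3/4 + 4/5 + 4/5 + 0/3 + 4/4 + 5/6 + 0/5 + 5/6 + 6/7 + 4/5 + 5/5 + 6/7 + 6/7 + 4/5 + 5/5 + 7/7 + 5/5 + 5/5 + 5/6 + 0/5 + 5/5 + 7/7 + 6/6 + 4/6 + 2/4 + 3/3 + 4/4 + 2/2 + 0/2 = 9739/420; mean = 9739/420 ÷ 30 = 9739/12600 = 0.772936… → 0.773.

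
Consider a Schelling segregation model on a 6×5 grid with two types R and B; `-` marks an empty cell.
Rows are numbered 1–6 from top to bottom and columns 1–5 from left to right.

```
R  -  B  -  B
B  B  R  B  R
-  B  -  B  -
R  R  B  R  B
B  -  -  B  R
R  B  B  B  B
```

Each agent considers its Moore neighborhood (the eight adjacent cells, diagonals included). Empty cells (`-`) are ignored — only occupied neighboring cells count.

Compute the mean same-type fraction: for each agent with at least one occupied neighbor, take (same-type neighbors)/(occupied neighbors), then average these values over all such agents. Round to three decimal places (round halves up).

(1,1)R 0/2
(1,3)B 2/3
(1,5)B 1/2
(2,1)B 2/3
(2,2)B 3/5
(2,3)R 0/5
(2,4)B 3/5
(2,5)R 0/3
(3,2)B 3/6
(3,4)B 3/6
(4,1)R 1/3
(4,2)R 1/4
(4,3)B 3/5
(4,4)R 1/5
(4,5)B 2/4
(5,1)B 1/4
(5,4)B 5/7
(5,5)R 1/5
(6,1)R 0/2
(6,2)B 2/3
(6,3)B 3/3
(6,4)B 3/4
(6,5)B 2/3
Sum over 23 agents: 0/2 + 2/3 + 1/2 + 2/3 + 3/5 + 0/5 + 3/5 + 0/3 + 3/6 + 3/6 + 1/3 + 1/4 + 3/5 + 1/5 + 2/4 + 1/4 + 5/7 + 1/5 + 0/2 + 2/3 + 3/3 + 3/4 + 2/3 = 1423/140; mean = 1423/140 ÷ 23 = 1423/3220 = 0.441925… → 0.442.

0.442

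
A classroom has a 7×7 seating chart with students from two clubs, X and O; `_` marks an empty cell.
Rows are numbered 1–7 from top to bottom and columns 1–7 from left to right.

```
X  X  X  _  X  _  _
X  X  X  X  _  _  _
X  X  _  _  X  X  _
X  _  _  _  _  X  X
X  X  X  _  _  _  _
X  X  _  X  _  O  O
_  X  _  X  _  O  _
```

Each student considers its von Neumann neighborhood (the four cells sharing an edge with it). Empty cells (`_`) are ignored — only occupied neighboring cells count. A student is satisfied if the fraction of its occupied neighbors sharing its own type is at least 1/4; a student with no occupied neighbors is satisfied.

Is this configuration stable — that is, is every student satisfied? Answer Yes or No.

(1,1)X 2/2 ✓
(1,2)X 3/3 ✓
(1,3)X 2/2 ✓
(1,5)X 0/0 ✓
(2,1)X 3/3 ✓
(2,2)X 4/4 ✓
(2,3)X 3/3 ✓
(2,4)X 1/1 ✓
(3,1)X 3/3 ✓
(3,2)X 2/2 ✓
(3,5)X 1/1 ✓
(3,6)X 2/2 ✓
(4,1)X 2/2 ✓
(4,6)X 2/2 ✓
(4,7)X 1/1 ✓
(5,1)X 3/3 ✓
(5,2)X 3/3 ✓
(5,3)X 1/1 ✓
(6,1)X 2/2 ✓
(6,2)X 3/3 ✓
(6,4)X 1/1 ✓
(6,6)O 2/2 ✓
(6,7)O 1/1 ✓
(7,2)X 1/1 ✓
(7,4)X 1/1 ✓
(7,6)O 1/1 ✓
All meet the threshold, so the configuration is stable.

Yes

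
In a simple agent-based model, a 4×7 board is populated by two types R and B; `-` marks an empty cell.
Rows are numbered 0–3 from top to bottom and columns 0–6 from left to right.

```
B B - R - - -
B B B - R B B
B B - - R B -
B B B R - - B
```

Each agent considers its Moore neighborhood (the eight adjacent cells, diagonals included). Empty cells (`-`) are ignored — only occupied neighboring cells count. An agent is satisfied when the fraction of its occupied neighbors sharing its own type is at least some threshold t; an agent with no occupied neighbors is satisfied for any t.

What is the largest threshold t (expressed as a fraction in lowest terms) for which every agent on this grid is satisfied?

1/2

(0,0)B 3/3
(0,1)B 4/4
(0,3)R 1/2
(1,0)B 5/5
(1,1)B 6/6
(1,2)B 3/4
(1,4)R 2/4
(1,5)B 2/4
(1,6)B 2/2
(2,0)B 5/5
(2,1)B 7/7
(2,4)R 2/4
(2,5)B 3/5
(3,0)B 3/3
(3,1)B 4/4
(3,2)B 2/3
(3,3)R 1/2
(3,6)B 1/1
The smallest same-type fraction is 1/2 at (0,3), which reduces to 1/2. Any threshold above that leaves this agent unsatisfied.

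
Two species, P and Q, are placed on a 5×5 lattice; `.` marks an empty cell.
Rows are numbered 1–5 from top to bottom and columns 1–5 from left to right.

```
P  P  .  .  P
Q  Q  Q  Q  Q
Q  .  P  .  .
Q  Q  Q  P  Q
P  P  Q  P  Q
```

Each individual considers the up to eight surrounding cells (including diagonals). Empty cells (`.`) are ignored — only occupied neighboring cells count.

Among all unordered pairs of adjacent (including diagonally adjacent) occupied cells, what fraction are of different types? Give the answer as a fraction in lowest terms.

26/43

Scan each occupied cell's neighbors to the right and below (and the two forward diagonals) so each pair is counted once.
From row 1: 7 unlike of 8 pairs (running 7/8).
From row 2: 3 unlike of 9 pairs (running 10/17).
From row 3: 2 unlike of 5 pairs (running 12/22).
From row 4: 11 unlike of 17 pairs (running 23/39).
From row 5: 3 unlike of 4 pairs (running 26/43).
Total adjacent occupied pairs: 43; unlike-type pairs: 26.
26/43 is already in lowest terms.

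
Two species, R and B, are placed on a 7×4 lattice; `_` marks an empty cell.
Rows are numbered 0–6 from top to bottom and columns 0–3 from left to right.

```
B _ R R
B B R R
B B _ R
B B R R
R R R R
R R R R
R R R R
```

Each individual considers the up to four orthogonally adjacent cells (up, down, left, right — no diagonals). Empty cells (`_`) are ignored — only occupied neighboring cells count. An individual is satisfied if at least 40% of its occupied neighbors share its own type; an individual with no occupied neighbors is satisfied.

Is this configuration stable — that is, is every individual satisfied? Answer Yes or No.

Yes

Row 0: (0,0)B 1/1 ok · (0,2)R 2/2 ok · (0,3)R 2/2 ok
Row 1: (1,0)B 3/3 ok · (1,1)B 2/3 ok · (1,2)R 2/3 ok · (1,3)R 3/3 ok
Row 2: (2,0)B 3/3 ok · (2,1)B 3/3 ok · (2,3)R 2/2 ok
Row 3: (3,0)B 2/3 ok · (3,1)B 2/4 ok · (3,2)R 2/3 ok · (3,3)R 3/3 ok
Row 4: (4,0)R 2/3 ok · (4,1)R 3/4 ok · (4,2)R 4/4 ok · (4,3)R 3/3 ok
Row 5: (5,0)R 3/3 ok · (5,1)R 4/4 ok · (5,2)R 4/4 ok · (5,3)R 3/3 ok
Row 6: (6,0)R 2/2 ok · (6,1)R 3/3 ok · (6,2)R 3/3 ok · (6,3)R 2/2 ok
All meet the threshold, so the configuration is stable.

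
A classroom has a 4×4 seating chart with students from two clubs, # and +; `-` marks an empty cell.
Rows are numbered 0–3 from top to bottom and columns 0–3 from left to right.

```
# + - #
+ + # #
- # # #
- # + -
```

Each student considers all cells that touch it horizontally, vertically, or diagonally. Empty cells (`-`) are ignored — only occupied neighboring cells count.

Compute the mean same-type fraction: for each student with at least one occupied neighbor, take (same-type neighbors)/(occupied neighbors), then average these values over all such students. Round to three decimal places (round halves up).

0.557

Row 0: (0,0)# 0/3 · (0,1)+ 2/4 · (0,3)# 2/2
Row 1: (1,0)+ 2/4 · (1,1)+ 2/6 · (1,2)# 5/7 · (1,3)# 4/4
Row 2: (2,1)# 3/6 · (2,2)# 5/7 · (2,3)# 3/4
Row 3: (3,1)# 2/3 · (3,2)+ 0/4
Sum over 12 students: 0/3 + 2/4 + 2/2 + 2/4 + 2/6 + 5/7 + 4/4 + 3/6 + 5/7 + 3/4 + 2/3 + 0/4 = 187/28; mean = 187/28 ÷ 12 = 187/336 = 0.556547… → 0.557.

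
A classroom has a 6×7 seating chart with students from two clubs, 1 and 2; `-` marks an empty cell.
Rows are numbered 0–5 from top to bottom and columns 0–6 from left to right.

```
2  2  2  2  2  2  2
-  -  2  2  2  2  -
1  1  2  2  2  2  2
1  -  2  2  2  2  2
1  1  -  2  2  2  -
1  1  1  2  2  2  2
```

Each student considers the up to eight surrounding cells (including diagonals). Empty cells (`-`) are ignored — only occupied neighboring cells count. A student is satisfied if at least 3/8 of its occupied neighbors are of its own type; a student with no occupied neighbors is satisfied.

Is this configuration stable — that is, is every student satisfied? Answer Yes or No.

Yes

Row 0: (0,0)2 1/1 satisfied · (0,1)2 3/3 satisfied · (0,2)2 4/4 satisfied · (0,3)2 5/5 satisfied · (0,4)2 5/5 satisfied · (0,5)2 4/4 satisfied · (0,6)2 2/2 satisfied
Row 1: (1,2)2 6/7 satisfied · (1,3)2 8/8 satisfied · (1,4)2 8/8 satisfied · (1,5)2 7/7 satisfied
Row 2: (2,0)1 2/2 satisfied · (2,1)1 2/5 satisfied · (2,2)2 5/6 satisfied · (2,3)2 8/8 satisfied · (2,4)2 8/8 satisfied · (2,5)2 7/7 satisfied · (2,6)2 4/4 satisfied
Row 3: (3,0)1 4/4 satisfied · (3,2)2 4/6 satisfied · (3,3)2 7/7 satisfied · (3,4)2 8/8 satisfied · (3,5)2 7/7 satisfied · (3,6)2 4/4 satisfied
Row 4: (4,0)1 4/4 satisfied · (4,1)1 5/6 satisfied · (4,3)2 6/7 satisfied · (4,4)2 8/8 satisfied · (4,5)2 7/7 satisfied
Row 5: (5,0)1 3/3 satisfied · (5,1)1 4/4 satisfied · (5,2)1 2/4 satisfied · (5,3)2 3/4 satisfied · (5,4)2 5/5 satisfied · (5,5)2 4/4 satisfied · (5,6)2 2/2 satisfied
All meet the threshold, so the configuration is stable.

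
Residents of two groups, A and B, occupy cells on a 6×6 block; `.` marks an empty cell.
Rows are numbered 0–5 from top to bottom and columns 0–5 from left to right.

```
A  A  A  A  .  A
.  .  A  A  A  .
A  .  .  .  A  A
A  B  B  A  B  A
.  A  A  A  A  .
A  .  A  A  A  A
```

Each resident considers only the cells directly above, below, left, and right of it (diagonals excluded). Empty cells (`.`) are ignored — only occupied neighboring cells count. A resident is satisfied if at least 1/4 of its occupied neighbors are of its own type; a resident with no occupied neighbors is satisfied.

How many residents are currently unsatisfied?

(0,0)A 1/1 satisfied
(0,1)A 2/2 satisfied
(0,2)A 3/3 satisfied
(0,3)A 2/2 satisfied
(0,5)A 0/0 satisfied
(1,2)A 2/2 satisfied
(1,3)A 3/3 satisfied
(1,4)A 2/2 satisfied
(2,0)A 1/1 satisfied
(2,4)A 2/3 satisfied
(2,5)A 2/2 satisfied
(3,0)A 1/2 satisfied
(3,1)B 1/3 satisfied
(3,2)B 1/3 satisfied
(3,3)A 1/3 satisfied
(3,4)B 0/4 not
(3,5)A 1/2 satisfied
(4,1)A 1/2 satisfied
(4,2)A 3/4 satisfied
(4,3)A 4/4 satisfied
(4,4)A 2/3 satisfied
(5,0)A 0/0 satisfied
(5,2)A 2/2 satisfied
(5,3)A 3/3 satisfied
(5,4)A 3/3 satisfied
(5,5)A 1/1 satisfied
Unsatisfied: (3,4) — 1 in total.

1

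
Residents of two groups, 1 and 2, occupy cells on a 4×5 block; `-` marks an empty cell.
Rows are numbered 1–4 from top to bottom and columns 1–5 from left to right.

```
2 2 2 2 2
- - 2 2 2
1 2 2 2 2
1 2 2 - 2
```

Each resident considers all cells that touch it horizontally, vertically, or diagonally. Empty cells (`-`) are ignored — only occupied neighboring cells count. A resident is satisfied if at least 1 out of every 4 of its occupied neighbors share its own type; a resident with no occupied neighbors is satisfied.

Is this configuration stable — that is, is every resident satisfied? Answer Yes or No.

Row 1: (1,1)2 1/1 ok · (1,2)2 3/3 ok · (1,3)2 4/4 ok · (1,4)2 5/5 ok · (1,5)2 3/3 ok
Row 2: (2,3)2 7/7 ok · (2,4)2 8/8 ok · (2,5)2 5/5 ok
Row 3: (3,1)1 1/3 ok · (3,2)2 4/6 ok · (3,3)2 6/6 ok · (3,4)2 7/7 ok · (3,5)2 4/4 ok
Row 4: (4,1)1 1/3 ok · (4,2)2 3/5 ok · (4,3)2 4/4 ok · (4,5)2 2/2 ok
All meet the threshold, so the configuration is stable.

Yes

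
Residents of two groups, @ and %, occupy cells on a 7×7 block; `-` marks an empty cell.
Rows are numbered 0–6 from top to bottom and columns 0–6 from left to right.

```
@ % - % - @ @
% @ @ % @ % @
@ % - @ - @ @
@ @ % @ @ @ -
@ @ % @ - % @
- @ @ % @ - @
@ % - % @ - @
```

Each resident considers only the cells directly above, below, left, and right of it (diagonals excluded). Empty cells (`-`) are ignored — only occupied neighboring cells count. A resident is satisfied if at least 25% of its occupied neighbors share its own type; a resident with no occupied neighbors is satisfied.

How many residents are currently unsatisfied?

9

Row 0: (0,0)@ 0/2 unhappy · (0,1)% 0/2 unhappy · (0,3)% 1/1 ok · (0,5)@ 1/2 ok · (0,6)@ 2/2 ok
Row 1: (1,0)% 0/3 unhappy · (1,1)@ 1/4 ok · (1,2)@ 1/2 ok · (1,3)% 1/4 ok · (1,4)@ 0/2 unhappy · (1,5)% 0/4 unhappy · (1,6)@ 2/3 ok
Row 2: (2,0)@ 1/3 ok · (2,1)% 0/3 unhappy · (2,3)@ 1/2 ok · (2,5)@ 2/3 ok · (2,6)@ 2/2 ok
Row 3: (3,0)@ 3/3 ok · (3,1)@ 2/4 ok · (3,2)% 1/3 ok · (3,3)@ 3/4 ok · (3,4)@ 2/2 ok · (3,5)@ 2/3 ok
Row 4: (4,0)@ 2/2 ok · (4,1)@ 3/4 ok · (4,2)% 1/4 ok · (4,3)@ 1/3 ok · (4,5)% 0/2 unhappy · (4,6)@ 1/2 ok
Row 5: (5,1)@ 2/3 ok · (5,2)@ 1/3 ok · (5,3)% 1/4 ok · (5,4)@ 1/2 ok · (5,6)@ 2/2 ok
Row 6: (6,0)@ 0/1 unhappy · (6,1)% 0/2 unhappy · (6,3)% 1/2 ok · (6,4)@ 1/2 ok · (6,6)@ 1/1 ok
Unsatisfied: (0,0), (0,1), (1,0), (1,4), (1,5), (2,1), (4,5), (6,0), (6,1) — 9 in total.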